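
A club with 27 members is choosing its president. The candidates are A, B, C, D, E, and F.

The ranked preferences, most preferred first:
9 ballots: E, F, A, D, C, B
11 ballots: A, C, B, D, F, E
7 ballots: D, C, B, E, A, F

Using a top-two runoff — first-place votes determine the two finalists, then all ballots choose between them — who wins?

Round 1 first-place votes: A 11, B 0, C 0, D 7, E 9, F 0. A and E advance.
Runoff: A is ranked above E on 11 ballots, E above A on 16.

E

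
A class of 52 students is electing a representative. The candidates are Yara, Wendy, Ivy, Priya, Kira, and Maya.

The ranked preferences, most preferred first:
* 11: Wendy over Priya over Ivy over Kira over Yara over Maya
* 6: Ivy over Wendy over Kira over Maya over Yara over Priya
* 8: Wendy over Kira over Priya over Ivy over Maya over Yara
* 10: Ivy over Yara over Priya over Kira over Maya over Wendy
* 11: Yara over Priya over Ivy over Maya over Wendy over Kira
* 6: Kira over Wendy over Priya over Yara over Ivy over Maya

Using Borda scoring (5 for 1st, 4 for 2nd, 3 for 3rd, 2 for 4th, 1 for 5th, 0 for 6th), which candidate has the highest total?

Ivy

Yara: 11×1 + 6×1 + 8×0 + 10×4 + 11×5 + 6×2 = 124
Wendy: 11×5 + 6×4 + 8×5 + 10×0 + 11×1 + 6×4 = 154
Ivy: 11×3 + 6×5 + 8×2 + 10×5 + 11×3 + 6×1 = 168
Priya: 11×4 + 6×0 + 8×3 + 10×3 + 11×4 + 6×3 = 160
Kira: 11×2 + 6×3 + 8×4 + 10×2 + 11×0 + 6×5 = 122
Maya: 11×0 + 6×2 + 8×1 + 10×1 + 11×2 + 6×0 = 52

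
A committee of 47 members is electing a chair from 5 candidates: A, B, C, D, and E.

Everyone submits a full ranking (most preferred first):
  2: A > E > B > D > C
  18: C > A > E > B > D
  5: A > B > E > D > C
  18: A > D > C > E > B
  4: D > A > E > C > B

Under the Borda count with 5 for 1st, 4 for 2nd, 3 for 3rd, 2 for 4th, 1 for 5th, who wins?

A

A: 2×5 + 18×4 + 5×5 + 18×5 + 4×4 = 213
B: 2×3 + 18×2 + 5×4 + 18×1 + 4×1 = 84
C: 2×1 + 18×5 + 5×1 + 18×3 + 4×2 = 159
D: 2×2 + 18×1 + 5×2 + 18×4 + 4×5 = 124
E: 2×4 + 18×3 + 5×3 + 18×2 + 4×3 = 125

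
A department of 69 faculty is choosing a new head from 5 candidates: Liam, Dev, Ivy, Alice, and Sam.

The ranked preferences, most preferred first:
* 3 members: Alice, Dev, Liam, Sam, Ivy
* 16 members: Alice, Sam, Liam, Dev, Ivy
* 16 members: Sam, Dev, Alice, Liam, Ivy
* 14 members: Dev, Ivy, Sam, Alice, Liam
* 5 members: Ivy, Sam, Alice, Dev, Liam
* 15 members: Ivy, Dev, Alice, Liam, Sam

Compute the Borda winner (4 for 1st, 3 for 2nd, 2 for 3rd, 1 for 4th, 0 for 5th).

Dev

Liam: 3×2 + 16×2 + 16×1 + 14×0 + 5×0 + 15×1 = 69
Dev: 3×3 + 16×1 + 16×3 + 14×4 + 5×1 + 15×3 = 179
Ivy: 3×0 + 16×0 + 16×0 + 14×3 + 5×4 + 15×4 = 122
Alice: 3×4 + 16×4 + 16×2 + 14×1 + 5×2 + 15×2 = 162
Sam: 3×1 + 16×3 + 16×4 + 14×2 + 5×3 + 15×0 = 158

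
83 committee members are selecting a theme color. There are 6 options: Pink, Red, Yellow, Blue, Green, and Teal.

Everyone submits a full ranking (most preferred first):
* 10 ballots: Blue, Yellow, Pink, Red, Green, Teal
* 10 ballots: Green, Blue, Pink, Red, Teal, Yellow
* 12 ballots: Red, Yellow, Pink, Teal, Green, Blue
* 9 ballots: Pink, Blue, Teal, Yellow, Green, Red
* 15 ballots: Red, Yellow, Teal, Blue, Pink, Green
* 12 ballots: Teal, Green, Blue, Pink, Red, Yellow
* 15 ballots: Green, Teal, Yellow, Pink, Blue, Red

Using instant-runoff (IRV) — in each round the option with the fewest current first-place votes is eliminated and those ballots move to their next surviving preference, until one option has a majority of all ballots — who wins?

Green

Round 1: Pink 9, Red 27, Yellow 0, Blue 10, Green 25, Teal 12. Yellow eliminated.
Round 2: Pink 9, Red 27, Blue 10, Green 25, Teal 12. Pink eliminated.
Round 3: Red 27, Blue 19, Green 25, Teal 12. Teal eliminated.
Round 4: Red 27, Blue 19, Green 37. Blue eliminated.
Round 5: Red 37, Green 46. Green has a majority (≥42).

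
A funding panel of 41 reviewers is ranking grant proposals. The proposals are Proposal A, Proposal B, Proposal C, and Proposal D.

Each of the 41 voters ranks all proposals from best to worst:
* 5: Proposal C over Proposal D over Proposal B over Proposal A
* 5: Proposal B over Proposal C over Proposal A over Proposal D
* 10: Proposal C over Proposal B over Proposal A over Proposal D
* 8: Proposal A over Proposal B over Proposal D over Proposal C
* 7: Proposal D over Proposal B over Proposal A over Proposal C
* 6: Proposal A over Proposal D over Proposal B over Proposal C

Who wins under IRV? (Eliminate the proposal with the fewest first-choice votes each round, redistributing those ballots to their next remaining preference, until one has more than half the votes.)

Proposal A

Round 1: Proposal A 14, Proposal B 5, Proposal C 15, Proposal D 7. Proposal B eliminated.
Round 2: Proposal A 14, Proposal C 20, Proposal D 7. Proposal D eliminated.
Round 3: Proposal A 21, Proposal C 20. Proposal A has a majority (≥21).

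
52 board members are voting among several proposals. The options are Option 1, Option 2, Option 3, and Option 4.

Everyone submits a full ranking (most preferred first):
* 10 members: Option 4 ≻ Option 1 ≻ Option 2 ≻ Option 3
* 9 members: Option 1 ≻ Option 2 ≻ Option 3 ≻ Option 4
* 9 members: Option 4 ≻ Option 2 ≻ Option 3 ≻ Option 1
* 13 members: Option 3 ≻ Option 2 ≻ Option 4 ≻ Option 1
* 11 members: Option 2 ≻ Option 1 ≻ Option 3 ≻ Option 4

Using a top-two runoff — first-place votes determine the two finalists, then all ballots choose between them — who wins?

Option 3

Round 1 first-place votes: Option 1 9, Option 2 11, Option 3 13, Option 4 19. Option 4 and Option 3 advance.
Runoff: Option 4 is ranked above Option 3 on 19 ballots, Option 3 above Option 4 on 33.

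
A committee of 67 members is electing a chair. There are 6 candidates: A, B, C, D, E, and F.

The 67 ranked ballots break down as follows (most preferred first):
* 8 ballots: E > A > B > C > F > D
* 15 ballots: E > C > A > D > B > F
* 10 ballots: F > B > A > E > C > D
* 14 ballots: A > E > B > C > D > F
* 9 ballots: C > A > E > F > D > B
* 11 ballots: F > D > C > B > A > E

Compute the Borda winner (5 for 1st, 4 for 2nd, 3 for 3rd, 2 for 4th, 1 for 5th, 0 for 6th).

A

A: 8×4 + 15×3 + 10×3 + 14×5 + 9×4 + 11×1 = 224
B: 8×3 + 15×1 + 10×4 + 14×3 + 9×0 + 11×2 = 143
C: 8×2 + 15×4 + 10×1 + 14×2 + 9×5 + 11×3 = 192
D: 8×0 + 15×2 + 10×0 + 14×1 + 9×1 + 11×4 = 97
E: 8×5 + 15×5 + 10×2 + 14×4 + 9×3 + 11×0 = 218
F: 8×1 + 15×0 + 10×5 + 14×0 + 9×2 + 11×5 = 131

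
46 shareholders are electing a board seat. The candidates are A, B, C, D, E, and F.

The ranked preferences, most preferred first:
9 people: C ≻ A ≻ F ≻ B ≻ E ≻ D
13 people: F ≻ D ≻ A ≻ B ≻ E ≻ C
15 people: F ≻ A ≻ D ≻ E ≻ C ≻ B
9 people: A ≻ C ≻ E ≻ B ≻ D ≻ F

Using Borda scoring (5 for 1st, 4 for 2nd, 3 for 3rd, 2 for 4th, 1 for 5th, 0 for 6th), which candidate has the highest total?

A: 9×4 + 13×3 + 15×4 + 9×5 = 180
B: 9×2 + 13×2 + 15×0 + 9×2 = 62
C: 9×5 + 13×0 + 15×1 + 9×4 = 96
D: 9×0 + 13×4 + 15×3 + 9×1 = 106
E: 9×1 + 13×1 + 15×2 + 9×3 = 79
F: 9×3 + 13×5 + 15×5 + 9×0 = 167

A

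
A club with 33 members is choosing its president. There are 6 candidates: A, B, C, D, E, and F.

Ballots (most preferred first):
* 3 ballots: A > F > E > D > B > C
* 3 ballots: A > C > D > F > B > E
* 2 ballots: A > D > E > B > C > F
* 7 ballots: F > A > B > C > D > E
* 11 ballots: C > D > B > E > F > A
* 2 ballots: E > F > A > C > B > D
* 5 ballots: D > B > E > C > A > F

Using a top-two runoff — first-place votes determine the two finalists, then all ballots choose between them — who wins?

A

Round 1 first-place votes: A 8, B 0, C 11, D 5, E 2, F 7. C and A advance.
Runoff: C is ranked above A on 16 ballots, A above C on 17.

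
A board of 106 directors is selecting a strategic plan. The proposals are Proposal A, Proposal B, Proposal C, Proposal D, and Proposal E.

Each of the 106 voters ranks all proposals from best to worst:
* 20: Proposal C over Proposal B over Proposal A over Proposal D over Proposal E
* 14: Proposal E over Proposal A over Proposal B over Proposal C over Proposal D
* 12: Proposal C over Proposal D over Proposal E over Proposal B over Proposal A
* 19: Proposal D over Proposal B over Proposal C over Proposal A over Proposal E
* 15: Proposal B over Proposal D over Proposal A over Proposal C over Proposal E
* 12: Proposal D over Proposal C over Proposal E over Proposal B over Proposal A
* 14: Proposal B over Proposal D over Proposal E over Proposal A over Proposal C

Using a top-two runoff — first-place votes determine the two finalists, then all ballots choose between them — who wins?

Proposal D

Round 1 first-place votes: Proposal A 0, Proposal B 29, Proposal C 32, Proposal D 31, Proposal E 14. Proposal C and Proposal D advance.
Runoff: Proposal C is ranked above Proposal D on 46 ballots, Proposal D above Proposal C on 60.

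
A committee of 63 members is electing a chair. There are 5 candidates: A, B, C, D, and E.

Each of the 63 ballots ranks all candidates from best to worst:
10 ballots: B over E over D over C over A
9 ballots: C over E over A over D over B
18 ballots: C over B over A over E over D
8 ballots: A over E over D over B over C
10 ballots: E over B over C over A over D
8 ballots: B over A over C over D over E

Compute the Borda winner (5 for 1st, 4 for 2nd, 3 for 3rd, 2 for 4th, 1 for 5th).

A: 10×1 + 9×3 + 18×3 + 8×5 + 10×2 + 8×4 = 183
B: 10×5 + 9×1 + 18×4 + 8×2 + 10×4 + 8×5 = 227
C: 10×2 + 9×5 + 18×5 + 8×1 + 10×3 + 8×3 = 217
D: 10×3 + 9×2 + 18×1 + 8×3 + 10×1 + 8×2 = 116
E: 10×4 + 9×4 + 18×2 + 8×4 + 10×5 + 8×1 = 202

B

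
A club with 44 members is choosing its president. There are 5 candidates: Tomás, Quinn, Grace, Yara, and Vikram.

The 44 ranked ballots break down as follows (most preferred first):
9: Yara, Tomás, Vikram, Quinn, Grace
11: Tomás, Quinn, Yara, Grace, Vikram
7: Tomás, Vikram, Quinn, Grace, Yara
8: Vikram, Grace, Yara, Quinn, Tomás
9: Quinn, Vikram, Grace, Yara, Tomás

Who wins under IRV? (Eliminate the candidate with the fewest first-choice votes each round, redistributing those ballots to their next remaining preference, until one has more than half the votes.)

Yara

Round 1: Tomás 18, Quinn 9, Grace 0, Yara 9, Vikram 8. Grace eliminated.
Round 2: Tomás 18, Quinn 9, Yara 9, Vikram 8. Vikram eliminated.
Round 3: Tomás 18, Quinn 9, Yara 17. Quinn eliminated.
Round 4: Tomás 18, Yara 26. Yara has a majority (≥23).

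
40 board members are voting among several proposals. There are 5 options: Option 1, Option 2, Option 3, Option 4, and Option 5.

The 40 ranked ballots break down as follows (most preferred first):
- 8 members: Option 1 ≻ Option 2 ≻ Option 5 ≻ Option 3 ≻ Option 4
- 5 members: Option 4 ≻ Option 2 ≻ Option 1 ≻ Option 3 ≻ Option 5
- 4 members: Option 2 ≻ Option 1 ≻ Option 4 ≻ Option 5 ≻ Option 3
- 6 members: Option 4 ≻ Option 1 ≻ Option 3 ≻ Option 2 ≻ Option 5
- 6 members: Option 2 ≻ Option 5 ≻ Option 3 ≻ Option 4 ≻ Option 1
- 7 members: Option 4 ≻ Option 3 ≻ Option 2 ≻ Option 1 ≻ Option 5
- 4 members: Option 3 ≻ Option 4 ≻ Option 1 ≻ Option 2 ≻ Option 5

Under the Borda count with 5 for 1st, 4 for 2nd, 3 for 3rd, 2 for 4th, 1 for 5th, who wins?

Option 1: 8×5 + 5×3 + 4×4 + 6×4 + 6×1 + 7×2 + 4×3 = 127
Option 2: 8×4 + 5×4 + 4×5 + 6×2 + 6×5 + 7×3 + 4×2 = 143
Option 3: 8×2 + 5×2 + 4×1 + 6×3 + 6×3 + 7×4 + 4×5 = 114
Option 4: 8×1 + 5×5 + 4×3 + 6×5 + 6×2 + 7×5 + 4×4 = 138
Option 5: 8×3 + 5×1 + 4×2 + 6×1 + 6×4 + 7×1 + 4×1 = 78

Option 2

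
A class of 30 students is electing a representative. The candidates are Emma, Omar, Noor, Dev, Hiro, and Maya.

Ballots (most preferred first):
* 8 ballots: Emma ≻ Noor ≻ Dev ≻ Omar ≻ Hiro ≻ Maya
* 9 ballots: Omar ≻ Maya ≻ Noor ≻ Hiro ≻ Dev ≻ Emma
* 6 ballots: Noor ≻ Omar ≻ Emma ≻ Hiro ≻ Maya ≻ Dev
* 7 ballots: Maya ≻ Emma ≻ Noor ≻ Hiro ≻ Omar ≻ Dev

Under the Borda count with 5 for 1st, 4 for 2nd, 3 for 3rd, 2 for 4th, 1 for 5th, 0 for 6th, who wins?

Emma: 8×5 + 9×0 + 6×3 + 7×4 = 86
Omar: 8×2 + 9×5 + 6×4 + 7×1 = 92
Noor: 8×4 + 9×3 + 6×5 + 7×3 = 110
Dev: 8×3 + 9×1 + 6×0 + 7×0 = 33
Hiro: 8×1 + 9×2 + 6×2 + 7×2 = 52
Maya: 8×0 + 9×4 + 6×1 + 7×5 = 77

Noor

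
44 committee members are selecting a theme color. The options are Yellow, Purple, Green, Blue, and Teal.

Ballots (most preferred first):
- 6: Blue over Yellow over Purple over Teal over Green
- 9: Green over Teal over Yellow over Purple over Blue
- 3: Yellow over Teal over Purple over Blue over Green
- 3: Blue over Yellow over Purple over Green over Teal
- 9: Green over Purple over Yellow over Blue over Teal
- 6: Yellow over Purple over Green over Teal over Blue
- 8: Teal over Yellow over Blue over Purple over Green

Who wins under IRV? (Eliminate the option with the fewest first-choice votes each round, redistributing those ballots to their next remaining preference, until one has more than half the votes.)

Round 1: Yellow 9, Purple 0, Green 18, Blue 9, Teal 8. Purple eliminated.
Round 2: Yellow 9, Green 18, Blue 9, Teal 8. Teal eliminated.
Round 3: Yellow 17, Green 18, Blue 9. Blue eliminated.
Round 4: Yellow 26, Green 18. Yellow has a majority (≥23).

Yellow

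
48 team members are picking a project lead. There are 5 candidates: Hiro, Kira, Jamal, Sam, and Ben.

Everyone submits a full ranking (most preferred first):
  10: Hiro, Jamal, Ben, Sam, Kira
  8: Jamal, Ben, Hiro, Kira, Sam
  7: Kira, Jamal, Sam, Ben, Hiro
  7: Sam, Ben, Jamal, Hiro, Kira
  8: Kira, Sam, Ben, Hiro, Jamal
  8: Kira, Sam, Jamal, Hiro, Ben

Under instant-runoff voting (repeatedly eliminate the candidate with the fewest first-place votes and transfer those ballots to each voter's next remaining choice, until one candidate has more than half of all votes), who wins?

Round 1: Hiro 10, Kira 23, Jamal 8, Sam 7, Ben 0. Ben eliminated.
Round 2: Hiro 10, Kira 23, Jamal 8, Sam 7. Sam eliminated.
Round 3: Hiro 10, Kira 23, Jamal 15. Hiro eliminated.
Round 4: Kira 23, Jamal 25. Jamal has a majority (≥25).

Jamal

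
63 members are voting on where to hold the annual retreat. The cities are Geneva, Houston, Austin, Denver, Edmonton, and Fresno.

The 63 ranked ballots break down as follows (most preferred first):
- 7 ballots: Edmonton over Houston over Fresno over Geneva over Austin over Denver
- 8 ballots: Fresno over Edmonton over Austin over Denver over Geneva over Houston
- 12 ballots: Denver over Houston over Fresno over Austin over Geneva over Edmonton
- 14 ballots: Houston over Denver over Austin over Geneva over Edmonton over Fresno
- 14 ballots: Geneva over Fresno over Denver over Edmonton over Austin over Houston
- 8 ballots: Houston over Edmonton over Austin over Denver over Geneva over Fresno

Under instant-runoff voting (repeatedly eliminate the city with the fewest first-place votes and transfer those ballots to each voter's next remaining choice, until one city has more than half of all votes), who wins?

Denver

Round 1: Geneva 14, Houston 22, Austin 0, Denver 12, Edmonton 7, Fresno 8. Austin eliminated.
Round 2: Geneva 14, Houston 22, Denver 12, Edmonton 7, Fresno 8. Edmonton eliminated.
Round 3: Geneva 14, Houston 29, Denver 12, Fresno 8. Fresno eliminated.
Round 4: Geneva 14, Houston 29, Denver 20. Geneva eliminated.
Round 5: Houston 29, Denver 34. Denver has a majority (≥32).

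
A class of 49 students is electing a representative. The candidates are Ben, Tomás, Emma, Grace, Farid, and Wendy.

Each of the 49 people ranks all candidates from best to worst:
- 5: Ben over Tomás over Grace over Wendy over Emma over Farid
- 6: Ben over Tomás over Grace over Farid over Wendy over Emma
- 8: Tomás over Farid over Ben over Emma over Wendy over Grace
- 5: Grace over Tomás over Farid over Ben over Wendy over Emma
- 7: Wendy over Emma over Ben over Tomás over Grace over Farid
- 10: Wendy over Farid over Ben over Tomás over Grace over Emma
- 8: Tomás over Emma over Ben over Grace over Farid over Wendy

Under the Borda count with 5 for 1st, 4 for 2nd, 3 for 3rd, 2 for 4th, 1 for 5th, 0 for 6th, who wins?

Tomás

Ben: 5×5 + 6×5 + 8×3 + 5×2 + 7×3 + 10×3 + 8×3 = 164
Tomás: 5×4 + 6×4 + 8×5 + 5×4 + 7×2 + 10×2 + 8×5 = 178
Emma: 5×1 + 6×0 + 8×2 + 5×0 + 7×4 + 10×0 + 8×4 = 81
Grace: 5×3 + 6×3 + 8×0 + 5×5 + 7×1 + 10×1 + 8×2 = 91
Farid: 5×0 + 6×2 + 8×4 + 5×3 + 7×0 + 10×4 + 8×1 = 107
Wendy: 5×2 + 6×1 + 8×1 + 5×1 + 7×5 + 10×5 + 8×0 = 114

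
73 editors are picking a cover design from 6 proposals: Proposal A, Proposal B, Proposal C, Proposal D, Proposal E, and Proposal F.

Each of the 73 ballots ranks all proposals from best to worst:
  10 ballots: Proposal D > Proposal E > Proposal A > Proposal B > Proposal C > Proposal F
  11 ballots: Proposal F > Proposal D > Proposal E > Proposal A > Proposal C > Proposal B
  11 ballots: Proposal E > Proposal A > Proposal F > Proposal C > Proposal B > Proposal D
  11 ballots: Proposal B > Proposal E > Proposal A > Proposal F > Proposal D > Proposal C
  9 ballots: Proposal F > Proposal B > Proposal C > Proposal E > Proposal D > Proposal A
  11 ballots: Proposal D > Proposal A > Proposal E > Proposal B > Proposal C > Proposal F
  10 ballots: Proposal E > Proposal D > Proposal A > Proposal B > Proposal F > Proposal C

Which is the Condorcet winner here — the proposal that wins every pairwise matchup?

Proposal E vs Proposal A: 62–11
Proposal E vs Proposal B: 53–20
Proposal E vs Proposal C: 64–9
Proposal E vs Proposal D: 41–32
Proposal E vs Proposal F: 53–20
Proposal E beats every other proposal.

Proposal E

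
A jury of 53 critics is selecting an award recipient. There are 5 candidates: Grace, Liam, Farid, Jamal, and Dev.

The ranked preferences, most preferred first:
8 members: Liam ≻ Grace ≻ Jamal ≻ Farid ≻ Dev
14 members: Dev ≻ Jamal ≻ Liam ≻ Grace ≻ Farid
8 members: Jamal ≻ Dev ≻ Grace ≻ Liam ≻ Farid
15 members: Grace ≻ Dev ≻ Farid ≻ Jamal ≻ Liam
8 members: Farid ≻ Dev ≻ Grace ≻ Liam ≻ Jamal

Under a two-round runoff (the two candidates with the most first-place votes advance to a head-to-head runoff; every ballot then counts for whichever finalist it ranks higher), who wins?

Dev

Round 1 first-place votes: Grace 15, Liam 8, Farid 8, Jamal 8, Dev 14. Grace and Dev advance.
Runoff: Grace is ranked above Dev on 23 ballots, Dev above Grace on 30.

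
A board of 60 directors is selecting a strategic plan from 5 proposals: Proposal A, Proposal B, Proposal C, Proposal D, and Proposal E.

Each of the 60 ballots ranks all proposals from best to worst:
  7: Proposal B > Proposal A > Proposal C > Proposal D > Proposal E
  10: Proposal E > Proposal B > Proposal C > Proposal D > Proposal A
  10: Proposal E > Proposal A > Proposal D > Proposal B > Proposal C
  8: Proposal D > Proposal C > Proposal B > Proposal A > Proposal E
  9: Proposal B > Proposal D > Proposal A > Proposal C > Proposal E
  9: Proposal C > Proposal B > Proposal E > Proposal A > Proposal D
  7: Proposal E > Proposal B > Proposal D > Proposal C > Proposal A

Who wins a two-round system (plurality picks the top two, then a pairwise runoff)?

Proposal B

Round 1 first-place votes: Proposal A 0, Proposal B 16, Proposal C 9, Proposal D 8, Proposal E 27. Proposal E and Proposal B advance.
Runoff: Proposal E is ranked above Proposal B on 27 ballots, Proposal B above Proposal E on 33.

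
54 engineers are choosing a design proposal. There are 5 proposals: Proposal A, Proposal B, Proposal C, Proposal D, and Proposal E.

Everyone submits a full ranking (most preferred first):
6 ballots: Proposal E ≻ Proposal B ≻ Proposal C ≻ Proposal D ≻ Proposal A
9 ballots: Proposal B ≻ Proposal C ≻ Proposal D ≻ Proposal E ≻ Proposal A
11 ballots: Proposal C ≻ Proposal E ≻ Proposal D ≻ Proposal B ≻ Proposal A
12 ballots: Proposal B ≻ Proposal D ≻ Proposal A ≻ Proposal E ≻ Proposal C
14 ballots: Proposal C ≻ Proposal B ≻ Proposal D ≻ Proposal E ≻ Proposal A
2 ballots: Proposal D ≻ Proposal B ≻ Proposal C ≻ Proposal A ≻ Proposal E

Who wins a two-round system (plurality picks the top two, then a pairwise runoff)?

Round 1 first-place votes: Proposal A 0, Proposal B 21, Proposal C 25, Proposal D 2, Proposal E 6. Proposal C and Proposal B advance.
Runoff: Proposal C is ranked above Proposal B on 25 ballots, Proposal B above Proposal C on 29.

Proposal B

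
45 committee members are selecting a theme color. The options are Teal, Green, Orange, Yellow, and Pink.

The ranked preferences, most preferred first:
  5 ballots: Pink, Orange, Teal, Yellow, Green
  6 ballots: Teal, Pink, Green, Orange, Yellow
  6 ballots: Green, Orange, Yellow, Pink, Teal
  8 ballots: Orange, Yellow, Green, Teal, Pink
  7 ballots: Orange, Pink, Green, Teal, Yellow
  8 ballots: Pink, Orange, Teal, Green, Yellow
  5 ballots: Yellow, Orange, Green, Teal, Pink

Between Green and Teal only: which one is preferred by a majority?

Green is ranked above Teal on 26 ballots; Teal above Green on 19.

Green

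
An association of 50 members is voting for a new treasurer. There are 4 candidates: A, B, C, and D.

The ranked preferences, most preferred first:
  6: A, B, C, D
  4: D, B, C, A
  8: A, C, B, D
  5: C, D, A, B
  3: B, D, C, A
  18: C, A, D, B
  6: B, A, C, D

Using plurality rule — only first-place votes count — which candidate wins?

C

First-place votes: A 14, B 9, C 23, D 4.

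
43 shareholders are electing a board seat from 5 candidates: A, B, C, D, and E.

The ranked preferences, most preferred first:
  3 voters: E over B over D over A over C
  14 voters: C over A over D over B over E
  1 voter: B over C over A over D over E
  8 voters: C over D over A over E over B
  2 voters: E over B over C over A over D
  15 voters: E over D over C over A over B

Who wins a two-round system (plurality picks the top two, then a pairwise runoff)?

C

Round 1 first-place votes: A 0, B 1, C 22, D 0, E 20. C and E advance.
Runoff: C is ranked above E on 23 ballots, E above C on 20.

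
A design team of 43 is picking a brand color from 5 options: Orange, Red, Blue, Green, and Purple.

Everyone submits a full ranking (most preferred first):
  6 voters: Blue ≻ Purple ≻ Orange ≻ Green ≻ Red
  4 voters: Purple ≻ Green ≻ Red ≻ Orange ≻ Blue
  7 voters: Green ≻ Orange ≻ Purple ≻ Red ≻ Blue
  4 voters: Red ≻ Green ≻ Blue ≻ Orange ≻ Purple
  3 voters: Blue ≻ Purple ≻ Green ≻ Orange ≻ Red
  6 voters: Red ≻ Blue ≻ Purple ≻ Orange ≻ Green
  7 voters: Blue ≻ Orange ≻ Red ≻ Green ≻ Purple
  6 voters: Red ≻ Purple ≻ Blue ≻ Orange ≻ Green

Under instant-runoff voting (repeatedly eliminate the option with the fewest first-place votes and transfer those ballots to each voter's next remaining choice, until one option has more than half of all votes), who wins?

Red

Round 1: Orange 0, Red 16, Blue 16, Green 7, Purple 4. Orange eliminated.
Round 2: Red 16, Blue 16, Green 7, Purple 4. Purple eliminated.
Round 3: Red 16, Blue 16, Green 11. Green eliminated.
Round 4: Red 27, Blue 16. Red has a majority (≥22).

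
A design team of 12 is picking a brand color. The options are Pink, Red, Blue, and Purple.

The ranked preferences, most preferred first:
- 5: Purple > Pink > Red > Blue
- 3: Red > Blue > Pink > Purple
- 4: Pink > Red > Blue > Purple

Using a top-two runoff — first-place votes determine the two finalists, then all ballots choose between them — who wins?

Pink

Round 1 first-place votes: Pink 4, Red 3, Blue 0, Purple 5. Purple and Pink advance.
Runoff: Purple is ranked above Pink on 5 ballots, Pink above Purple on 7.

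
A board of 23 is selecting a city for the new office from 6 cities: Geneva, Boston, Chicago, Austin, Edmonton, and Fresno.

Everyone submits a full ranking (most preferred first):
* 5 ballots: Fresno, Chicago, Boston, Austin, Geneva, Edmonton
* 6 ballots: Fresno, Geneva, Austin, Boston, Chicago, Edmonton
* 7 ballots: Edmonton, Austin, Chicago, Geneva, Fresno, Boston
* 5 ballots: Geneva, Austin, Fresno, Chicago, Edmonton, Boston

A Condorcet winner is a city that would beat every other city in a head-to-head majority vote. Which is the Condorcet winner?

Austin

Austin vs Geneva: 12–11
Austin vs Boston: 18–5
Austin vs Chicago: 18–5
Austin vs Edmonton: 16–7
Austin vs Fresno: 12–11
Austin beats every other city.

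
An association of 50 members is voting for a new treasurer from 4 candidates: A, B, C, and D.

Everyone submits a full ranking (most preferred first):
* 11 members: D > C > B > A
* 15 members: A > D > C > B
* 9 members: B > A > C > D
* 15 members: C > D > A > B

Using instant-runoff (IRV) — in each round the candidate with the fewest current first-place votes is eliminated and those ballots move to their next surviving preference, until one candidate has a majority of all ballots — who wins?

C

Round 1: A 15, B 9, C 15, D 11. B eliminated.
Round 2: A 24, C 15, D 11. D eliminated.
Round 3: A 24, C 26. C has a majority (≥26).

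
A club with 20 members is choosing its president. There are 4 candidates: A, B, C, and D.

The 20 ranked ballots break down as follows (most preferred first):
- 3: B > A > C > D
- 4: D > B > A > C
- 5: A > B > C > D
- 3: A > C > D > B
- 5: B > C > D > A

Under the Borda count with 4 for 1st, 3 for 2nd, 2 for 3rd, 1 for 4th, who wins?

B

A: 3×3 + 4×2 + 5×4 + 3×4 + 5×1 = 54
B: 3×4 + 4×3 + 5×3 + 3×1 + 5×4 = 62
C: 3×2 + 4×1 + 5×2 + 3×3 + 5×3 = 44
D: 3×1 + 4×4 + 5×1 + 3×2 + 5×2 = 40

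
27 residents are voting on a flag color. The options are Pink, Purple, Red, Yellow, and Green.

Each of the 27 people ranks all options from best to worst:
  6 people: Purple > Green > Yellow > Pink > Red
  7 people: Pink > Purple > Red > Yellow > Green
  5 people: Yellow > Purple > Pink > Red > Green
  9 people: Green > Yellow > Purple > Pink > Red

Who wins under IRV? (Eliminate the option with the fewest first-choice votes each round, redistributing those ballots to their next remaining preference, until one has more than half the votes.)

Purple

Round 1: Pink 7, Purple 6, Red 0, Yellow 5, Green 9. Red eliminated.
Round 2: Pink 7, Purple 6, Yellow 5, Green 9. Yellow eliminated.
Round 3: Pink 7, Purple 11, Green 9. Pink eliminated.
Round 4: Purple 18, Green 9. Purple has a majority (≥14).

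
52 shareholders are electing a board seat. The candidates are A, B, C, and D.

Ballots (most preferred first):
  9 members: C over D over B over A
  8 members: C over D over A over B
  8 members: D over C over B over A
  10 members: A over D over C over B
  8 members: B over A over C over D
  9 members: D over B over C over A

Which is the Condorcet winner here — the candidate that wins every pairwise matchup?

D vs A: 34–18
D vs B: 44–8
D vs C: 27–25
D beats every other candidate.

D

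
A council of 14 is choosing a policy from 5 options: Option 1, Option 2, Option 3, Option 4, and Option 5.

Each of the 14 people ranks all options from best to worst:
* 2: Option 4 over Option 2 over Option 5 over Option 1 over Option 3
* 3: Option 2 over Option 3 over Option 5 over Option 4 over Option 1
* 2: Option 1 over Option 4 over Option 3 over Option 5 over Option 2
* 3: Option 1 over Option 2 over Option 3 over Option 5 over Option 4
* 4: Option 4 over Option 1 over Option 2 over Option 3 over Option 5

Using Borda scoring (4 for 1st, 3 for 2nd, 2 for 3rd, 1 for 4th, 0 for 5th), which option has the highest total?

Option 1: 2×1 + 3×0 + 2×4 + 3×4 + 4×3 = 34
Option 2: 2×3 + 3×4 + 2×0 + 3×3 + 4×2 = 35
Option 3: 2×0 + 3×3 + 2×2 + 3×2 + 4×1 = 23
Option 4: 2×4 + 3×1 + 2×3 + 3×0 + 4×4 = 33
Option 5: 2×2 + 3×2 + 2×1 + 3×1 + 4×0 = 15

Option 2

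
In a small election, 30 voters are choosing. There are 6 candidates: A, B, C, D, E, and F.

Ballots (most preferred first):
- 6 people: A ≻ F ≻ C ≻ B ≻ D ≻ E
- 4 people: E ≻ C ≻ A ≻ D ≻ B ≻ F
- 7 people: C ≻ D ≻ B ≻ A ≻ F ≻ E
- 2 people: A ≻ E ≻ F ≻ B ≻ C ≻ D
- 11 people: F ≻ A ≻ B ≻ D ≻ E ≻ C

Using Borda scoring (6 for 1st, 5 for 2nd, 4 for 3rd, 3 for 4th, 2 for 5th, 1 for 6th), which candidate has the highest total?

A

A: 6×6 + 4×4 + 7×3 + 2×6 + 11×5 = 140
B: 6×3 + 4×2 + 7×4 + 2×3 + 11×4 = 104
C: 6×4 + 4×5 + 7×6 + 2×2 + 11×1 = 101
D: 6×2 + 4×3 + 7×5 + 2×1 + 11×3 = 94
E: 6×1 + 4×6 + 7×1 + 2×5 + 11×2 = 69
F: 6×5 + 4×1 + 7×2 + 2×4 + 11×6 = 122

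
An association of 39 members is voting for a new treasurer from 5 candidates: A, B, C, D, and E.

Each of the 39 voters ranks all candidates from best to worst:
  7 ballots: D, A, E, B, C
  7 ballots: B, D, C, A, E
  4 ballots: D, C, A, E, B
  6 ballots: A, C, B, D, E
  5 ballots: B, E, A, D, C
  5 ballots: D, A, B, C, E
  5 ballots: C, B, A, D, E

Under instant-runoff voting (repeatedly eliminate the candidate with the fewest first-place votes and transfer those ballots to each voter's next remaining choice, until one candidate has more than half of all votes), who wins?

Round 1: A 6, B 12, C 5, D 16, E 0. E eliminated.
Round 2: A 6, B 12, C 5, D 16. C eliminated.
Round 3: A 6, B 17, D 16. A eliminated.
Round 4: B 23, D 16. B has a majority (≥20).

B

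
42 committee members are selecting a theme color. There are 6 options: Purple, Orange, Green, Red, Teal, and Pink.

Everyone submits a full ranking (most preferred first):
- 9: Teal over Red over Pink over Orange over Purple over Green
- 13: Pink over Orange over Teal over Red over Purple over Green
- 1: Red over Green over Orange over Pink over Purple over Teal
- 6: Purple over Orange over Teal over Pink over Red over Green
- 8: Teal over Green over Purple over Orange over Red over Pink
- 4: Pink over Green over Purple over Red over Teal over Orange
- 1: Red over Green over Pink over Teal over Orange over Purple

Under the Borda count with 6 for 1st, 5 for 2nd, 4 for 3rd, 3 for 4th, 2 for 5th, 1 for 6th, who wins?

Teal

Purple: 9×2 + 13×2 + 1×2 + 6×6 + 8×4 + 4×4 + 1×1 = 131
Orange: 9×3 + 13×5 + 1×4 + 6×5 + 8×3 + 4×1 + 1×2 = 156
Green: 9×1 + 13×1 + 1×5 + 6×1 + 8×5 + 4×5 + 1×5 = 98
Red: 9×5 + 13×3 + 1×6 + 6×2 + 8×2 + 4×3 + 1×6 = 136
Teal: 9×6 + 13×4 + 1×1 + 6×4 + 8×6 + 4×2 + 1×3 = 190
Pink: 9×4 + 13×6 + 1×3 + 6×3 + 8×1 + 4×6 + 1×4 = 171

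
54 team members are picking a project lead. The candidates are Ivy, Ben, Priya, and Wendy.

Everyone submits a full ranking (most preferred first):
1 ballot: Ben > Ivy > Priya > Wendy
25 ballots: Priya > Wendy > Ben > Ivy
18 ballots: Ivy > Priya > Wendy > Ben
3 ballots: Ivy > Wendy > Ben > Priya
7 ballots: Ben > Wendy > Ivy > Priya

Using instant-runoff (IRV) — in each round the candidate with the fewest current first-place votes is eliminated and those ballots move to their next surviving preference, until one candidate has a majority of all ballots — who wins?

Ivy

Round 1: Ivy 21, Ben 8, Priya 25, Wendy 0. Wendy eliminated.
Round 2: Ivy 21, Ben 8, Priya 25. Ben eliminated.
Round 3: Ivy 29, Priya 25. Ivy has a majority (≥28).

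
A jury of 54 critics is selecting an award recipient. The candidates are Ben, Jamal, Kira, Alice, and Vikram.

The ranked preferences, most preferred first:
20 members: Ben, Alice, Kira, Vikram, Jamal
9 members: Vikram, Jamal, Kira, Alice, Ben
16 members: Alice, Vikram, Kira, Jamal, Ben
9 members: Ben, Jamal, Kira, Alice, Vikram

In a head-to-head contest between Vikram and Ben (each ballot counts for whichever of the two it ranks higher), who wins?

Vikram is ranked above Ben on 25 ballots; Ben above Vikram on 29.

Ben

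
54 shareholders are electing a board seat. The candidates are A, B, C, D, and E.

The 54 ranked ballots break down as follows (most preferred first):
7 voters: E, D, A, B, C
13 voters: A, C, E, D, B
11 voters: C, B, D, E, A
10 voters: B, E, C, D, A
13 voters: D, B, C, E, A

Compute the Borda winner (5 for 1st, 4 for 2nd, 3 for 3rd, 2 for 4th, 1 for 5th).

A: 7×3 + 13×5 + 11×1 + 10×1 + 13×1 = 120
B: 7×2 + 13×1 + 11×4 + 10×5 + 13×4 = 173
C: 7×1 + 13×4 + 11×5 + 10×3 + 13×3 = 183
D: 7×4 + 13×2 + 11×3 + 10×2 + 13×5 = 172
E: 7×5 + 13×3 + 11×2 + 10×4 + 13×2 = 162

C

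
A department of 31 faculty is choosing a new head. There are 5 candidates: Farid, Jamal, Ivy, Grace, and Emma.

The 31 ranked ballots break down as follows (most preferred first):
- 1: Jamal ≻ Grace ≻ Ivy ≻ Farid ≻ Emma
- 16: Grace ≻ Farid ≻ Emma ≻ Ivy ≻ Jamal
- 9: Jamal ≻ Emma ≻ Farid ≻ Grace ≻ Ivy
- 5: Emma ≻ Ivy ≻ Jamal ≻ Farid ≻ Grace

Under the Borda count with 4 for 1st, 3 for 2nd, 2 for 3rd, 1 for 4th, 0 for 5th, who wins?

Farid: 1×1 + 16×3 + 9×2 + 5×1 = 72
Jamal: 1×4 + 16×0 + 9×4 + 5×2 = 50
Ivy: 1×2 + 16×1 + 9×0 + 5×3 = 33
Grace: 1×3 + 16×4 + 9×1 + 5×0 = 76
Emma: 1×0 + 16×2 + 9×3 + 5×4 = 79

Emma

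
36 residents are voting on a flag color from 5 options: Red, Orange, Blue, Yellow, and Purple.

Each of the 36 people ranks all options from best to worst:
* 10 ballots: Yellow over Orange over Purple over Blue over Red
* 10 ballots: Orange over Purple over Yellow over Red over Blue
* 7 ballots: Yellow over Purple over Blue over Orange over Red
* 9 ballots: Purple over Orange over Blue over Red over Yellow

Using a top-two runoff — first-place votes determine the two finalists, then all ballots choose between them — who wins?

Round 1 first-place votes: Red 0, Orange 10, Blue 0, Yellow 17, Purple 9. Yellow and Orange advance.
Runoff: Yellow is ranked above Orange on 17 ballots, Orange above Yellow on 19.

Orange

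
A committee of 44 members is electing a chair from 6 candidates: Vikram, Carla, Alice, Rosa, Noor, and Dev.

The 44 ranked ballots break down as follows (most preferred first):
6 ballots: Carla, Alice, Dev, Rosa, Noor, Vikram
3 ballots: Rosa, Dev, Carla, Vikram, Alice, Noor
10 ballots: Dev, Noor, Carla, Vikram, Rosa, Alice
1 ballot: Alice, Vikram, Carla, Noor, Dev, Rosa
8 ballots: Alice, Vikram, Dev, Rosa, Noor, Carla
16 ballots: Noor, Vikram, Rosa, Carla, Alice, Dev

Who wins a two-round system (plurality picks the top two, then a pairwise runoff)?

Round 1 first-place votes: Vikram 0, Carla 6, Alice 9, Rosa 3, Noor 16, Dev 10. Noor and Dev advance.
Runoff: Noor is ranked above Dev on 17 ballots, Dev above Noor on 27.

Dev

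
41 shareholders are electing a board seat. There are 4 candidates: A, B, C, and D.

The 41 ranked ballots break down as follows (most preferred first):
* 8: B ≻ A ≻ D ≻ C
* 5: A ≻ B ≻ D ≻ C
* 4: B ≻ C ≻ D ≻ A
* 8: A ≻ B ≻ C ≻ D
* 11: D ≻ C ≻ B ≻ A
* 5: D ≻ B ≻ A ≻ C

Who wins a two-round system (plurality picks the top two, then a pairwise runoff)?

Round 1 first-place votes: A 13, B 12, C 0, D 16. D and A advance.
Runoff: D is ranked above A on 20 ballots, A above D on 21.

A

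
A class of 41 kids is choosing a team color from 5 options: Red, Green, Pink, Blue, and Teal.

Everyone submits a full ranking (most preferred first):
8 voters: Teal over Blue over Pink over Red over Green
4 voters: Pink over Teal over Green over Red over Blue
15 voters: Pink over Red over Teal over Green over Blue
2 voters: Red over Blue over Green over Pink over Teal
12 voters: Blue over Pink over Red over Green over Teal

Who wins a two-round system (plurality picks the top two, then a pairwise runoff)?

Round 1 first-place votes: Red 2, Green 0, Pink 19, Blue 12, Teal 8. Pink and Blue advance.
Runoff: Pink is ranked above Blue on 19 ballots, Blue above Pink on 22.

Blue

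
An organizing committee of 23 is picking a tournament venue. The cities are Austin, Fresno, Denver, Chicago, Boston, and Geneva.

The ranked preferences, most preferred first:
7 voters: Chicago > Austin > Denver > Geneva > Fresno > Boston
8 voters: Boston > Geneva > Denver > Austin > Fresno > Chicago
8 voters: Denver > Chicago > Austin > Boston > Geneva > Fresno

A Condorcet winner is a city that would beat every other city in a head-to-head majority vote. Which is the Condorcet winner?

Denver vs Austin: 16–7
Denver vs Fresno: 23–0
Denver vs Chicago: 16–7
Denver vs Boston: 15–8
Denver vs Geneva: 15–8
Denver beats every other city.

Denver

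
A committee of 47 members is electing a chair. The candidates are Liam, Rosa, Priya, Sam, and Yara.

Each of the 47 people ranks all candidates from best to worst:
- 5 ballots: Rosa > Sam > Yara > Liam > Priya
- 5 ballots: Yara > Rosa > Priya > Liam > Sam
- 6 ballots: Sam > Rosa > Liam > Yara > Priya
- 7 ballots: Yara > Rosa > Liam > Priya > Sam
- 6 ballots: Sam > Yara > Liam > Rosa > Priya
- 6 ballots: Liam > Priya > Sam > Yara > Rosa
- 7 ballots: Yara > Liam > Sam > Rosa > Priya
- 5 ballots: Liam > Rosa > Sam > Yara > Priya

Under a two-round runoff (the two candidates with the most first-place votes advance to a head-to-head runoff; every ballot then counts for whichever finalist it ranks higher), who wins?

Sam

Round 1 first-place votes: Liam 11, Rosa 5, Priya 0, Sam 12, Yara 19. Yara and Sam advance.
Runoff: Yara is ranked above Sam on 19 ballots, Sam above Yara on 28.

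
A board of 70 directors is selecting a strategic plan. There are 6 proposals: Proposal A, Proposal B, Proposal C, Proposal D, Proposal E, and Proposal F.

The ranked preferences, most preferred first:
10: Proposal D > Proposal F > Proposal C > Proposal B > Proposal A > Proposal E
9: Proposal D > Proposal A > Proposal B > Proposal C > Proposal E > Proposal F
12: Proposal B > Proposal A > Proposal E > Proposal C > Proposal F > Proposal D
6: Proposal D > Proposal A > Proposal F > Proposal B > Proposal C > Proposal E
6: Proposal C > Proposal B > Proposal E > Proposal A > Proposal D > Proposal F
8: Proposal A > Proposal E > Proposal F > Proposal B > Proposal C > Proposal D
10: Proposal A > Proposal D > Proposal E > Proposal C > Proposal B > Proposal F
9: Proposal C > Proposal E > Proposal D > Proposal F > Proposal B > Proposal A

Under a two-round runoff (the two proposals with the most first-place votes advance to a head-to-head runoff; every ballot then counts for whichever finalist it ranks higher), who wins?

Proposal A

Round 1 first-place votes: Proposal A 18, Proposal B 12, Proposal C 15, Proposal D 25, Proposal E 0, Proposal F 0. Proposal D and Proposal A advance.
Runoff: Proposal D is ranked above Proposal A on 34 ballots, Proposal A above Proposal D on 36.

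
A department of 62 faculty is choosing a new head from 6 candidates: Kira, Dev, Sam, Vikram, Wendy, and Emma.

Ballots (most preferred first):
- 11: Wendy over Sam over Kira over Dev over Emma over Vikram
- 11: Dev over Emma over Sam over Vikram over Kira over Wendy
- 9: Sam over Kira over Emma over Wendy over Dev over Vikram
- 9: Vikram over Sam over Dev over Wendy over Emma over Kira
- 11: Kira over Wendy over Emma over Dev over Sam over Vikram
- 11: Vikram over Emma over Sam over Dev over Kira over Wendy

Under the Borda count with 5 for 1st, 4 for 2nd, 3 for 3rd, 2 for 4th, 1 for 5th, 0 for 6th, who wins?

Kira: 11×3 + 11×1 + 9×4 + 9×0 + 11×5 + 11×1 = 146
Dev: 11×2 + 11×5 + 9×1 + 9×3 + 11×2 + 11×2 = 157
Sam: 11×4 + 11×3 + 9×5 + 9×4 + 11×1 + 11×3 = 202
Vikram: 11×0 + 11×2 + 9×0 + 9×5 + 11×0 + 11×5 = 122
Wendy: 11×5 + 11×0 + 9×2 + 9×2 + 11×4 + 11×0 = 135
Emma: 11×1 + 11×4 + 9×3 + 9×1 + 11×3 + 11×4 = 168

Sam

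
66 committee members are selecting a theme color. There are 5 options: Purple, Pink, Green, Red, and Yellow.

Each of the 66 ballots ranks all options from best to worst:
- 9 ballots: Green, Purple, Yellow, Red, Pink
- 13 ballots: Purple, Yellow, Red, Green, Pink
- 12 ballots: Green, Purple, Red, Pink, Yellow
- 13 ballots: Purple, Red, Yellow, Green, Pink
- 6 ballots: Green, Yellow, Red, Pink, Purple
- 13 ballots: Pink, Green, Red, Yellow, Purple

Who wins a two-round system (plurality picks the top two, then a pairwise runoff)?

Green

Round 1 first-place votes: Purple 26, Pink 13, Green 27, Red 0, Yellow 0. Green and Purple advance.
Runoff: Green is ranked above Purple on 40 ballots, Purple above Green on 26.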